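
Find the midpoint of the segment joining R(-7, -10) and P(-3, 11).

The midpoint is the average of the coordinates:
x: (-7 + -3)/2 = -5
y: (-10 + 11)/2 = 1/2
Midpoint = (-5, 1/2)

(-5, 1/2)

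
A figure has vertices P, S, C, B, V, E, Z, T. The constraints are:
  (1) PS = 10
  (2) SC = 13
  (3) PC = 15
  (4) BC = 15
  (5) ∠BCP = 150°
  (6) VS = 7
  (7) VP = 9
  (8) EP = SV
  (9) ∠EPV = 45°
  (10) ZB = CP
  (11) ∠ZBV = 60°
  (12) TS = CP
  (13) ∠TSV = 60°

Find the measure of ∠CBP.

Step 1: By the law of cosines on triangle BCP: BP² = 15² + 15² − 2·15·15·cos(150°) = 839.71, so BP ≈ 28.98.
Step 2: By the inverse law of cosines on triangle CBP: cos(∠CBP) = (15² + 28.98² − 15²) / (2·15·28.98) = 839.71/869.33 = 0.9659, so ∠CBP = 15°.

Therefore, the measure of angle ∠CBP = 15°.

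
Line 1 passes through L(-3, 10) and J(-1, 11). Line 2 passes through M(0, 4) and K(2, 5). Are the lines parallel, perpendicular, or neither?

Slope of line 1: m1 = (11 - 10)/(-1 - -3) = 1/2 = 1/2
Slope of line 2: m2 = (5 - 4)/(2 - 0) = 1/2 = 1/2
Two lines are parallel if and only if they have equal slopes (or both are vertical).
Here m1 = m2 = 1/2, confirming the lines are parallel.

Parallel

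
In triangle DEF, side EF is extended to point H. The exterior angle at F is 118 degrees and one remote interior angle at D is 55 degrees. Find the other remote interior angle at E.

By the exterior angle theorem: exterior angle = sum of remote interior angles.
118 = 55 + angle E
angle E = 118 - 55 = 63 degrees

63 degrees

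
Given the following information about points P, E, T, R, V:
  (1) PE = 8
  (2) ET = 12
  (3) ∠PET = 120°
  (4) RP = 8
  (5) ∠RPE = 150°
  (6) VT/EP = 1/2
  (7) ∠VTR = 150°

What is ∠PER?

Step 1: By the law of cosines on triangle EPR: ER² = 8² + 8² − 2·8·8·cos(150°) = 238.85, so ER ≈ 15.45.
Step 2: By the inverse law of cosines on triangle PER: cos(∠PER) = (8² + 15.45² − 8²) / (2·8·15.45) = 238.85/247.28 = 0.9659, so ∠PER = 15°.

Therefore, the measure of angle ∠PER = 15°.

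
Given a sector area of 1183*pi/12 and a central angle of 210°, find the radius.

The sector covers 210°/360° = 7/12 of the full circle.
Full circle area = 1183*pi/12 / 7/12 = 169*pi.
Since full area = πr², we get r² = 169*pi/π = 169, so r = 13.

13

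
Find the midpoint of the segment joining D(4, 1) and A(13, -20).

The midpoint is the average of the coordinates:
x: (4 + 13)/2 = 17/2
y: (1 + -20)/2 = -19/2
Midpoint = (17/2, -19/2)

(17/2, -19/2)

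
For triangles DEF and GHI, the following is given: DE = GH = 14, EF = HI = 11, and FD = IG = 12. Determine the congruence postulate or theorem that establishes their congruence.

Consider the given information: DE = GH = 14, EF = HI = 11, and FD = IG = 12
This is not SAS or ASA: SAS requires two sides and the included angle between them. ASA requires two angles and the side between them.
The correct criterion is SSS. All three pairs of corresponding sides are equal (Side-Side-Side).

SSS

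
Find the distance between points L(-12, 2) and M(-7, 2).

d = sqrt((5)^2 + (0)^2) = sqrt(25) = 5

5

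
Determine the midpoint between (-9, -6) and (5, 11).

The midpoint is the average of the coordinates:
x: (-9 + 5)/2 = -2
y: (-6 + 11)/2 = 5/2
Midpoint = (-2, 5/2)

(-2, 5/2)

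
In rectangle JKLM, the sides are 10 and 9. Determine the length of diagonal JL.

A rectangle's diagonal splits it into two right triangles, with the diagonal as the hypotenuse.
By the Pythagorean theorem, d^2 = 10^2 + 9^2 = 181.
Therefore d = sqrt(181).

sqrt(181)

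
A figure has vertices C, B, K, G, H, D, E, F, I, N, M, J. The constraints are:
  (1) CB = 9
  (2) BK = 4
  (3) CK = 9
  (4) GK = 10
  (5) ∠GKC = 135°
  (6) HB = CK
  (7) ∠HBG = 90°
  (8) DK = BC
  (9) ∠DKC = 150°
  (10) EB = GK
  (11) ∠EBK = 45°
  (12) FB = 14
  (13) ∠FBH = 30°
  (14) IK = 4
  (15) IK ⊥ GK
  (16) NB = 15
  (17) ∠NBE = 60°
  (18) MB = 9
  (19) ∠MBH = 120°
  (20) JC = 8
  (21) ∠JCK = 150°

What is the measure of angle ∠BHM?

From the given relations: HB = CK = 9.
Step 1: By the law of cosines on triangle HBM: HM² = 9² + 9² − 2·9·9·cos(120°) = 243, so HM = 9·√3.
Step 2: By the inverse law of cosines on triangle BHM: cos(∠BHM) = (9² + (9·√3)² − 9²) / (2·9·9·√3) = 243/280.59 = 0.866, so ∠BHM = 30°.

Therefore, the measure of angle ∠BHM = 30°.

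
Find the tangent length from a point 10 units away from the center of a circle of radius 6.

tangent = √(d² - r²) = √(10² - 6²) = √(100 - 36) = √64 = 8

8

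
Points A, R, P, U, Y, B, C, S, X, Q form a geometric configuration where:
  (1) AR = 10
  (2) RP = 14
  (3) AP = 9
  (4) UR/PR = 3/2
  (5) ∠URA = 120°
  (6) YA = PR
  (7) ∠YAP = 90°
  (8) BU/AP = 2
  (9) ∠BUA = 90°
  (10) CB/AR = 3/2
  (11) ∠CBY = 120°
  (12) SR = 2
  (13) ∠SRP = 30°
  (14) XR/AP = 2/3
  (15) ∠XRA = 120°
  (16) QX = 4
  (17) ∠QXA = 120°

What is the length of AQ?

From the given relations: XR = 2/3·AP = 2/3·9 = 6.
Step 1: By the law of cosines on triangle XRA: XA² = 6² + 10² − 2·6·10·cos(120°) = 196, so XA = 14.
Step 2: By the law of cosines on triangle AXQ: AQ² = 14² + 4² − 2·14·4·cos(120°) = 268, so AQ = 2·√67.

Therefore, the length of AQ = 2·√67.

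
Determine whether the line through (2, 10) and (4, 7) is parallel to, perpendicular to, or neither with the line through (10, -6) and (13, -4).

Slope of line 1: m1 = (7 - 10)/(4 - 2) = -3/2 = -3/2
Slope of line 2: m2 = (-4 - -6)/(13 - 10) = 2/3 = 2/3
Two lines are perpendicular when the product of their slopes is -1 (negative reciprocals).
m1 * m2 = (-3/2) * (2/3) = -1, confirming perpendicularity.

Perpendicular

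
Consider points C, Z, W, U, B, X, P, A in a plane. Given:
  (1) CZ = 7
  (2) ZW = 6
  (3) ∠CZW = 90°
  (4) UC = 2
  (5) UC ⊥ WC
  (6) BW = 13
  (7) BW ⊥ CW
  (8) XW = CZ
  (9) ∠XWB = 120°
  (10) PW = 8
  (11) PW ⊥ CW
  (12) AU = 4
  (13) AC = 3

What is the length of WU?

Step 1: By the law of cosines on triangle CZW: CW² = 7² + 6² − 2·7·6·cos(90°) = 85, so CW = √85.
Step 2: By the law of cosines on triangle WCU: WU² = √85² + 2² − 2·√85·2·cos(90°) = 89, so WU = √89.

Therefore, the length of WU = √89.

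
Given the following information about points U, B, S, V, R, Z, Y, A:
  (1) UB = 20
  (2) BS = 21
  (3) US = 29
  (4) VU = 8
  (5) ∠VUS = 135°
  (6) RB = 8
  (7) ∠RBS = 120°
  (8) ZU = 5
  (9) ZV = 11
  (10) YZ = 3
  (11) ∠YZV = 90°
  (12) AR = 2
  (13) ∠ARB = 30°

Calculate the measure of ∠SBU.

Step 1: By the inverse law of cosines on triangle SBU: cos(∠SBU) = (21² + 20² − 29²) / (2·21·20) = 0/840 = 0, so ∠SBU = 90°.

Therefore, the measure of angle ∠SBU = 90°.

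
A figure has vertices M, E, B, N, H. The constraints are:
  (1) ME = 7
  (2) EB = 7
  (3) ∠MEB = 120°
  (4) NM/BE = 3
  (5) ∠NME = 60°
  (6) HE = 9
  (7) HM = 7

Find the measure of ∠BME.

Step 1: By the law of cosines on triangle MEB: MB² = 7² + 7² − 2·7·7·cos(120°) = 147, so MB = 7·√3.
Step 2: By the inverse law of cosines on triangle BME: cos(∠BME) = ((7·√3)² + 7² − 7²) / (2·7·√3·7) = 147/169.74 = 0.866, so ∠BME = 30°.

Therefore, the measure of angle ∠BME = 30°.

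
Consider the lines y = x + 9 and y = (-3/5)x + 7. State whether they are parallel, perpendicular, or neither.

Slope of line 1: m1 = 1
Slope of line 2: m2 = -3/5
m1 != m2 and m1*m2 = -3/5 != -1. Neither.

Neither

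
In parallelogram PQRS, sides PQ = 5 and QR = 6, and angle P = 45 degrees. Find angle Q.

Opposite sides of a parallelogram are parallel, so consecutive angles form co-interior angles on a transversal.
Co-interior angles sum to 180°, giving angle Q = 180 - 45 = 135 degrees.

135 degrees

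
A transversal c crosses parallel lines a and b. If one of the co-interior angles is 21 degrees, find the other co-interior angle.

Co-interior angles (same-side interior) formed by parallel lines and a transversal are supplementary (sum to 180 degrees).
The given angle is 21 degrees.
The co-interior angle = 180 - 21 = 159 degrees.

159 degrees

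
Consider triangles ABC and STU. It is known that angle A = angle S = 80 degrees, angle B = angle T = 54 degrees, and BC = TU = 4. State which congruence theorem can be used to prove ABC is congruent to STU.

The given information matches AAS: Two pairs of corresponding angles and a non-included side are equal (Angle-Angle-Side).

AAS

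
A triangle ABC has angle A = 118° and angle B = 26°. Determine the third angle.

Let angle C = x. Then 118 + 26 + x = 180.
x = 180 - 144 = 36 degrees.

36 degrees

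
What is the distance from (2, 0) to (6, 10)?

d = sqrt((6 - 2)^2 + (10 - 0)^2)
d = sqrt(4^2 + 10^2)
d = sqrt(16 + 100)
d = sqrt(116) = 2*sqrt(29)

2*sqrt(29)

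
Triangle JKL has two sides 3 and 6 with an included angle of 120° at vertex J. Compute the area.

Area = (1/2) * JK * JL * sin(J)
Area = (1/2) * 3 * 6 * sin(120°)
Area = (1/2) * 3 * 6 * sqrt(3)/2
Area = 9*sqrt(3)/2

9*sqrt(3)/2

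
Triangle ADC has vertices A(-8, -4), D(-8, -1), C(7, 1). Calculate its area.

Shoelace: Area = (1/2)|-8(-1-1) + -8(1--4) + 7(-4--1)| = (1/2)(45) = 45/2

45/2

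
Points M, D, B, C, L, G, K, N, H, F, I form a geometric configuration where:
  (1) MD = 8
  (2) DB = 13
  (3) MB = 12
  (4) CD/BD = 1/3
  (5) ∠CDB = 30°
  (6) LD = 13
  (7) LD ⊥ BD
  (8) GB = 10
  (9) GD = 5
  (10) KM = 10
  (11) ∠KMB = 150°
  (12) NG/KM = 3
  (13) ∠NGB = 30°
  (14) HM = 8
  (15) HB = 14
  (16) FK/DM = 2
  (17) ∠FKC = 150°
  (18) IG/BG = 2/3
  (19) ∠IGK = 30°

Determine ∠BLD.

Step 1: By the law of cosines on triangle LDB: LB² = 13² + 13² − 2·13·13·cos(90°) = 338, so LB = 13·√2.
Step 2: By the inverse law of cosines on triangle BLD: cos(∠BLD) = ((13·√2)² + 13² − 13²) / (2·13·√2·13) = 338/478 = 0.7071, so ∠BLD = 45°.

Therefore, the measure of angle ∠BLD = 45°.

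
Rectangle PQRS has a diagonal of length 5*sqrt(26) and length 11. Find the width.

Using the Pythagorean theorem: d^2 = a^2 + b^2
b^2 = d^2 - a^2
b^2 = 650 - 121
b^2 = 529
b = sqrt(529) = 23

23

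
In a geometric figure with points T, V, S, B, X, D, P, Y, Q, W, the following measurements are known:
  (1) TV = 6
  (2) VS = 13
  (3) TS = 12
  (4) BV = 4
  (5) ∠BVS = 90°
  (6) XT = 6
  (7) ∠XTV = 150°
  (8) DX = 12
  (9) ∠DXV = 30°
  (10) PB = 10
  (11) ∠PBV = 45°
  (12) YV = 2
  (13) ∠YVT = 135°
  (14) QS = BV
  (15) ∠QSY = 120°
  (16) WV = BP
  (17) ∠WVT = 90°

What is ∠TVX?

Step 1: By the law of cosines on triangle VTX: VX² = 6² + 6² − 2·6·6·cos(150°) = 134.35, so VX ≈ 11.59.
Step 2: By the inverse law of cosines on triangle TVX: cos(∠TVX) = (6² + 11.59² − 6²) / (2·6·11.59) = 134.35/139.09 = 0.9659, so ∠TVX = 15°.

Therefore, the measure of angle ∠TVX = 15°.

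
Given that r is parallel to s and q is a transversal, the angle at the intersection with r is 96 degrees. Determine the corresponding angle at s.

Corresponding angles formed by parallel lines and a transversal are equal.
The given angle is 96 degrees.
The corresponding angle = 96 degrees.

96 degrees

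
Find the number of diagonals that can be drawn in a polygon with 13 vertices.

Each of the 13 vertices connects to 10 non-adjacent vertices via diagonals.
Total connections = 13 × 10 = 130, but each diagonal is counted twice.
Number of diagonals = 130 / 2 = 65.

65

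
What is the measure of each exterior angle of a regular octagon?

Each exterior angle of a regular n-gon is 360 / n.
For n = 8: 360 / 8 = 45 degrees.

45 degrees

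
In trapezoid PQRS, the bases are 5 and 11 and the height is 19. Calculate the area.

A trapezoid's area equals the midsegment times the height.
The midsegment is (5 + 11) / 2 = 8.
Area = 8 * 19 = 152.

152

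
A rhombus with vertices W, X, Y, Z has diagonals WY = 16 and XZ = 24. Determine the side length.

The diagonals of a rhombus bisect each other at right angles.
Half-diagonals: 16/2 = 8 and 24/2 = 12
side = sqrt(8^2 + 12^2)
side = sqrt(64 + 144)
side = sqrt(208) = 4*sqrt(13)

4*sqrt(13)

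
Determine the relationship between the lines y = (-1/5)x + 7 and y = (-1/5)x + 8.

Slope of line 1: m1 = -1/5
Slope of line 2: m2 = -1/5
m1 = m2, so the lines are parallel.

Parallel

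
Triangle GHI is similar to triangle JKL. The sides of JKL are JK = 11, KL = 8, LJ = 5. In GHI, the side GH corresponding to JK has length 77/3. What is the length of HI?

Since the triangles are similar, the ratio of corresponding sides is constant.
Scale factor k = GH / JK = 77/3 / 11 = 7/3
HI = k * KL = 7/3 * 8 = 56/3

56/3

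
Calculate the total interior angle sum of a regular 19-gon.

The sum of interior angles of an n-sided polygon is (n - 2) * 180.
For n = 19: (19 - 2) * 180 = 17 * 180 = 3060 degrees.

3060 degrees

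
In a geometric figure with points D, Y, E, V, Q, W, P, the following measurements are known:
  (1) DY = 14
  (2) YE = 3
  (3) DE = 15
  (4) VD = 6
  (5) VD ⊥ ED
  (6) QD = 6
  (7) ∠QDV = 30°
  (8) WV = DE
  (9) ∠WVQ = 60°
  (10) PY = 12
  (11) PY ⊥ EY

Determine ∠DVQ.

Step 1: By the law of cosines on triangle VDQ: VQ² = 6² + 6² − 2·6·6·cos(30°) = 9.65, so VQ ≈ 3.11.
Step 2: By the inverse law of cosines on triangle DVQ: cos(∠DVQ) = (6² + 3.11² − 6²) / (2·6·3.11) = 9.65/37.27 = 0.2588, so ∠DVQ = 75°.

Therefore, the measure of angle ∠DVQ = 75°.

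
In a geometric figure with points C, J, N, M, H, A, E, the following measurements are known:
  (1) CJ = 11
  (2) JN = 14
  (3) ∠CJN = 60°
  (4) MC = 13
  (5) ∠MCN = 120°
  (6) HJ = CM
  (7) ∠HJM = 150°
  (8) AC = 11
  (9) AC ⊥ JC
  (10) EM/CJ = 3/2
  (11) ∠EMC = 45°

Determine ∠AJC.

Step 1: By the law of cosines on triangle JCA: JA² = 11² + 11² − 2·11·11·cos(90°) = 242, so JA = 11·√2.
Step 2: By the inverse law of cosines on triangle AJC: cos(∠AJC) = ((11·√2)² + 11² − 11²) / (2·11·√2·11) = 242/342.24 = 0.7071, so ∠AJC = 45°.

Therefore, the measure of angle ∠AJC = 45°.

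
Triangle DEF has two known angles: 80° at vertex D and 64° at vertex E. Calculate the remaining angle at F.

angle F = 180 - 80 - 64 = 36 degrees.

36 degrees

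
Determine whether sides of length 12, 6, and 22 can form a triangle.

Check the triangle inequality: 12 + 6 = 18 ≤ 22.
Since the sum of two sides does not exceed the third, no triangle can be formed.

No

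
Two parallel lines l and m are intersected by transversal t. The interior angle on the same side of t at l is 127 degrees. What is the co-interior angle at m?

Co-interior (same-side interior) angles are between the parallel lines on the same side of the transversal.
Unlike corresponding or alternate interior angles, they are supplementary rather than equal.
So the angle = 180 - 127 = 53 degrees.

53 degrees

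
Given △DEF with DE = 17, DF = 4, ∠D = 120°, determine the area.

When two sides and the included angle are known, the area formula is (1/2)ab sin(C).
The height from one side to the opposite vertex is 4 sin(120°) = 2*sqrt(3).
Area = (1/2) * 17 * 2*sqrt(3) = 17*sqrt(3).

17*sqrt(3)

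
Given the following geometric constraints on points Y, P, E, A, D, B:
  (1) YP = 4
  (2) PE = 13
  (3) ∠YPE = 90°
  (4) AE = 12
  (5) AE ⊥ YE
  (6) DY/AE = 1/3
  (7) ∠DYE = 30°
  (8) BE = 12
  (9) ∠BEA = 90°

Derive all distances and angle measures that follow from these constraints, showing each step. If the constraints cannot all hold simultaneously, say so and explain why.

The constraints are consistent.

From the given relations:
  DY = 1/3·AE = 1/3·12 = 4

Step 1: From YP = 4, PE = 13, and ∠YPE = 90°, by the law of cosines:
  YE² = YP² + PE² - 2·YP·PE·cos(90°) = 16 + 169 - 0 = 185
  YE = √185

Step 2: From AE = 12, EB = 12, and ∠AEB = 90°, by the law of cosines:
  AB² = AE² + EB² - 2·AE·EB·cos(90°) = 144 + 144 - 0 = 288
  AB = 12·√2

Step 3: From YE = √185, EA = 12, and ∠YEA = 90°, by the law of cosines:
  YA² = YE² + EA² - 2·YE·EA·cos(90°) = 185 + 144 - 0 = 329
  YA ≈ 18.14

Step 4: From EY = √185, YD = 4, and ∠EYD = 30°, by the law of cosines:
  ED² = EY² + YD² - 2·EY·YD·cos(30°) = 185 + 16 - 94.23 = 106.8
  ED ≈ 10.33

Step 5: From YE = √185, YP = 4, EP = 13, by the inverse law of cosines:
  cos(∠EYP) = (YE² + YP² - EP²) / (2·YE·YP)
  ∠EYP = 72.9°

Step 6: From EP = 13, EY = √185, PY = 4, by the inverse law of cosines:
  cos(∠PEY) = (EP² + EY² - PY²) / (2·EP·EY)
  ∠PEY = 17.1°

Step 7: From AB = 12·√2, AE = 12, BE = 12, by the inverse law of cosines:
  cos(∠BAE) = (AB² + AE² - BE²) / (2·AB·AE)
  ∠BAE = 45°

Step 8: From BA = 12·√2, BE = 12, AE = 12, by the inverse law of cosines:
  cos(∠ABE) = (BA² + BE² - AE²) / (2·BA·BE)
  ∠ABE = 45°

Step 9: From YA = 18.14, YE = √185, AE = 12, by the inverse law of cosines:
  cos(∠AYE) = (YA² + YE² - AE²) / (2·YA·YE)
  ∠AYE = 41.42°

Step 10: From ED = 10.33, EY = √185, DY = 4, by the inverse law of cosines:
  cos(∠DEY) = (ED² + EY² - DY²) / (2·ED·EY)
  ∠DEY = 11.16°

Step 11: From AE = 12, AY = 18.14, EY = √185, by the inverse law of cosines:
  cos(∠EAY) = (AE² + AY² - EY²) / (2·AE·AY)
  ∠EAY = 48.58°

Step 12: From DE = 10.33, DY = 4, EY = √185, by the inverse law of cosines:
  cos(∠EDY) = (DE² + DY² - EY²) / (2·DE·DY)
  ∠EDY = 138.84°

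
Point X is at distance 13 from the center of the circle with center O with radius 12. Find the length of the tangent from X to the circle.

Let T be the point of tangency. Then OT ⊥ XT (radius ⊥ tangent).
In right triangle OTX: OX² = OT² + XT²
13² = 12² + XT²
XT² = 25, XT = 5

5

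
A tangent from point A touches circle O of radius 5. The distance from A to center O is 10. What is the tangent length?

Let T be the point of tangency. Then OT ⊥ AT (radius ⊥ tangent).
In right triangle OTA: OA² = OT² + AT²
10² = 5² + AT²
AT² = 75, AT = 5*sqrt(3)

5*sqrt(3)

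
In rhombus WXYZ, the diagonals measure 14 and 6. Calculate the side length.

Half-diagonals are 7 and 3. side = sqrt(7^2 + 3^2) = sqrt(58)

sqrt(58)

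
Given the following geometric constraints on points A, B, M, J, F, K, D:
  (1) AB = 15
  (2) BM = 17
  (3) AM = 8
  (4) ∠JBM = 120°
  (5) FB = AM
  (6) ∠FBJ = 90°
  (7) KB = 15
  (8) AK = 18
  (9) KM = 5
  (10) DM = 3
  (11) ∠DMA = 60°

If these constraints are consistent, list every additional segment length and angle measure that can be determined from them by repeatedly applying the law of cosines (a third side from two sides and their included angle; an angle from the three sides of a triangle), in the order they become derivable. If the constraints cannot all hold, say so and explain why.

These constraints are not satisfiable: by the triangle inequality in triangle MAK, (3) AM = 8 and (9) KM = 5 force AK ≤ 8 + 5 = 13, but (8) says AK = 18. No planar figure meets all of them, so nothing further can be derived.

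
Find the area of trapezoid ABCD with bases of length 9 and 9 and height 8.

Area = (9 + 9) * 8 / 2 = 144 / 2 = 72

72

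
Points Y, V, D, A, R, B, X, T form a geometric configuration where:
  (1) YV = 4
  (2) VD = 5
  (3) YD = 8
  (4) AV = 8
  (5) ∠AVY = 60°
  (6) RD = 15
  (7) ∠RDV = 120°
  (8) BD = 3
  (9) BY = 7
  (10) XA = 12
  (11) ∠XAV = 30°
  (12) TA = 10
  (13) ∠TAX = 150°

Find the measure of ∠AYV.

Step 1: By the law of cosines on triangle YVA: YA² = 4² + 8² − 2·4·8·cos(60°) = 48, so YA = 4·√3.
Step 2: By the inverse law of cosines on triangle AYV: cos(∠AYV) = ((4·√3)² + 4² − 8²) / (2·4·√3·4) = 0/55.43 = 0, so ∠AYV = 90°.

Therefore, the measure of angle ∠AYV = 90°.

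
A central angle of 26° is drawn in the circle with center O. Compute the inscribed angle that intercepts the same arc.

By the inscribed angle theorem, the inscribed angle is half the central angle.
Inscribed angle = 26° / 2 = 13°

13°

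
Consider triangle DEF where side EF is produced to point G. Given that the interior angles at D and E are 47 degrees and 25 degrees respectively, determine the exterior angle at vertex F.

Exterior angle = 47 + 25 = 72 degrees (exterior angle theorem).

72 degrees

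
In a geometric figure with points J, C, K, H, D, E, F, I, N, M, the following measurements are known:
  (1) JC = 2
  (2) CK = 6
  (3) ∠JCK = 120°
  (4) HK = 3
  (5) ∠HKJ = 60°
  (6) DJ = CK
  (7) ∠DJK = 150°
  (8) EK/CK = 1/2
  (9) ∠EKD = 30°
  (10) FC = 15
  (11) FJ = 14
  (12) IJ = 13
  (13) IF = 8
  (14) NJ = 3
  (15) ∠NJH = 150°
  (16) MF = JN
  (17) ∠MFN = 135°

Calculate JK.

Step 1: By the law of cosines on triangle JCK: JK² = 2² + 6² − 2·2·6·cos(120°) = 52, so JK = 2·√13.

Therefore, the length of JK = 2·√13.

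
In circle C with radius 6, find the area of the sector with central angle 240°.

The full circle has area πr² = π(6)² = 36*pi.
The sector covers 240° out of 360°, a fraction of 2/3.
Sector area = 36*pi × 2/3 = 24*pi.

24*pi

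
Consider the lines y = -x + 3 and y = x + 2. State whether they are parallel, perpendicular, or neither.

Slope of line 1: m1 = -1
Slope of line 2: m2 = 1
m1 * m2 = (-1) * (1) = -1 = -1, so the lines are perpendicular.

Perpendicular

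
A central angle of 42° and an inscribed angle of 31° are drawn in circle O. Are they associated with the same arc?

By the inscribed angle theorem, the inscribed angle for a central angle of 42° should be 42° / 2 = 21°.
The given inscribed angle is 31°, which does not equal 21°.
Therefore, no, they do not correspond to the same arc.

No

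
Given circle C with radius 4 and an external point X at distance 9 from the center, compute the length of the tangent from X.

The tangent, radius, and line from the external point to the center form a right triangle.
The right angle is where the tangent meets the radius.
By the Pythagorean theorem: tangent² + 4² = 9²
tangent² = 81 - 16 = 65
tangent = sqrt(65)

sqrt(65)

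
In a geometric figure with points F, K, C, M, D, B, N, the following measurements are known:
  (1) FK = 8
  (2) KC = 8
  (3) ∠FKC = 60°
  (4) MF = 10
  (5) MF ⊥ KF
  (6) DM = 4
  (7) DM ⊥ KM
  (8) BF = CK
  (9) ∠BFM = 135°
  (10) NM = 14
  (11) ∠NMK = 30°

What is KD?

Step 1: By the law of cosines on triangle KFM: KM² = 8² + 10² − 2·8·10·cos(90°) = 164, so KM = 2·√41.
Step 2: By the law of cosines on triangle KMD: KD² = (2·√41)² + 4² − 2·2·√41·4·cos(90°) = 180, so KD = 6·√5.

Therefore, the length of KD = 6·√5.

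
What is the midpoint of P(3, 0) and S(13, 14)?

M = ((x₁ + x₂)/2, (y₁ + y₂)/2)
= ((3 + 13)/2, (0 + 14)/2)
= (16/2, 14/2) = (8, 7)

(8, 7)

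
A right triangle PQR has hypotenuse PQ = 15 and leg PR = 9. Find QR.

Rearranging the Pythagorean theorem to solve for the unknown leg:
leg^2 = hypotenuse^2 - known_leg^2 = 225 - 81 = 144
leg = sqrt(144) = 12.

12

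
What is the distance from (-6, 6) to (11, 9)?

d = sqrt((11 - -6)^2 + (9 - 6)^2)
d = sqrt(17^2 + 3^2)
d = sqrt(289 + 9)
d = sqrt(298)

sqrt(298)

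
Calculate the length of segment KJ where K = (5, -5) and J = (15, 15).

d = sqrt((10)^2 + (20)^2) = sqrt(500) = 10*sqrt(5)

10*sqrt(5)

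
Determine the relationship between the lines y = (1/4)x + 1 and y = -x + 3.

Slope of line 1: m1 = 1/4
Slope of line 2: m2 = -1
m1 != m2 and m1*m2 = -1/4 != -1. Neither.

Neither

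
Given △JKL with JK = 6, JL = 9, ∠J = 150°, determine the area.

Area = (1/2)(6)(9) sin(150°) = (1/2)(6)(9)(1/2) = 27/2

27/2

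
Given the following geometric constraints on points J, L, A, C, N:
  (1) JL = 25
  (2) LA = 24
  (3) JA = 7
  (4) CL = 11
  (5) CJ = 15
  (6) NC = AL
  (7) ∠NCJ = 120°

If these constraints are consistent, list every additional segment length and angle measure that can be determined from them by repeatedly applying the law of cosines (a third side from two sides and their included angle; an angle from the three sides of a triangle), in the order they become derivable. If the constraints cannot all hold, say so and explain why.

The constraints are consistent. Derivable facts, in order:
After 1 step:
- JN = 3·√129
- ∠AJL = 73.74°
- ∠ALJ = 16.26°
- ∠CJL = 13.59°
- ∠CLJ = 18.69°
- ∠JAL = 90°
- ∠JCL = 147.72°
After 2 steps:
- ∠CJN = 37.59°
- ∠CNJ = 22.41°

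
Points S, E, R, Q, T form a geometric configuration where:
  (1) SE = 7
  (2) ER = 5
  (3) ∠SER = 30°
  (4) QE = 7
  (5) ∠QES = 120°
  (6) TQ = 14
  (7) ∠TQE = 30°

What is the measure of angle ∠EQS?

Step 1: By the law of cosines on triangle QES: QS² = 7² + 7² − 2·7·7·cos(120°) = 147, so QS = 7·√3.
Step 2: By the inverse law of cosines on triangle EQS: cos(∠EQS) = (7² + (7·√3)² − 7²) / (2·7·7·√3) = 147/169.74 = 0.866, so ∠EQS = 30°.

Therefore, the measure of angle ∠EQS = 30°.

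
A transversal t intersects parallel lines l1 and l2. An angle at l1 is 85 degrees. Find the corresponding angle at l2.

Corresponding angles formed by parallel lines and a transversal are equal.
The given angle is 85 degrees.
The corresponding angle = 85 degrees.

85 degrees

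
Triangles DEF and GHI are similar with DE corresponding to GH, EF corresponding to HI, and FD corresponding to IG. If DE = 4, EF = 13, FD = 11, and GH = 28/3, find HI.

Since the triangles are similar, the ratio of corresponding sides is constant.
Scale factor k = GH / DE = 28/3 / 4 = 7/3
HI = k * EF = 7/3 * 13 = 91/3

91/3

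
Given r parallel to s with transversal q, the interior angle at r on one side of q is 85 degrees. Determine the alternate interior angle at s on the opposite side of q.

Alternate interior angles are equal: 85 degrees.

85 degrees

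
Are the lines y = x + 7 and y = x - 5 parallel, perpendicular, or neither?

Slope of line 1: m1 = 1
Slope of line 2: m2 = 1
Two lines are parallel if and only if they have equal slopes (or both are vertical).
Here m1 = m2 = 1, confirming the lines are parallel.

Parallel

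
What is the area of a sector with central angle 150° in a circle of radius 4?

The full circle has area πr² = π(4)² = 16*pi.
The sector covers 150° out of 360°, a fraction of 5/12.
Sector area = 16*pi × 5/12 = 20*pi/3.

20*pi/3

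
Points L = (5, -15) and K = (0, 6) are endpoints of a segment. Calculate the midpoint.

The midpoint is the average of the coordinates:
x: (5 + 0)/2 = 5/2
y: (-15 + 6)/2 = -9/2
Midpoint = (5/2, -9/2)

(5/2, -9/2)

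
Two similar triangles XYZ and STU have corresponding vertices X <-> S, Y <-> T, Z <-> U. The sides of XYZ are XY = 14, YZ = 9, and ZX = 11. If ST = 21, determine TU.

Similar triangles have proportional sides. Setting up the proportion:
ST / XY = TU / YZ
21 / 14 = TU / 9
TU = 9 * 21 / 14 = 27/2.

27/2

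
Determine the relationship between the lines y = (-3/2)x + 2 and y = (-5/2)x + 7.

Slope of line 1: m1 = -3/2
Slope of line 2: m2 = -5/2
m1 != m2 (-3/2 != -5/2), so not parallel.
m1 * m2 = (-3/2) * (-5/2) = 15/4 != -1, so not perpendicular.
The lines are neither parallel nor perpendicular.

Neither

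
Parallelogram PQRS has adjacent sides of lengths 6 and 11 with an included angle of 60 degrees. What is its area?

The area of a parallelogram equals the product of two adjacent sides times the sine of the included angle.
This is because the height equals 11 * sin(60°) = 11*sqrt(3)/2.
Area = 6 * 11*sqrt(3)/2 = 33*sqrt(3)

33*sqrt(3)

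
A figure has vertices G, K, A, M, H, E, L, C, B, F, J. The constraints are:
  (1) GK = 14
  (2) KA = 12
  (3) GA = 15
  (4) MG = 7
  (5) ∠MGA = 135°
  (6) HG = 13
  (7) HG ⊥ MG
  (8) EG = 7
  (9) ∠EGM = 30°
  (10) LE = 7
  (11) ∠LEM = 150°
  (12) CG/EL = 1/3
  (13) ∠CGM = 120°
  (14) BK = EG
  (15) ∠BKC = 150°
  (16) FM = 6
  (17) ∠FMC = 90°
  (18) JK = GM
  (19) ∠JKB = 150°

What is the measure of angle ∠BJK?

From the given relations: JK = GM = 7; BK = EG = 7.
Step 1: By the law of cosines on triangle JKB: JB² = 7² + 7² − 2·7·7·cos(150°) = 182.87, so JB ≈ 13.52.
Step 2: By the inverse law of cosines on triangle BJK: cos(∠BJK) = (13.52² + 7² − 7²) / (2·13.52·7) = 182.87/189.32 = 0.9659, so ∠BJK = 15°.

Therefore, the measure of angle ∠BJK = 15°.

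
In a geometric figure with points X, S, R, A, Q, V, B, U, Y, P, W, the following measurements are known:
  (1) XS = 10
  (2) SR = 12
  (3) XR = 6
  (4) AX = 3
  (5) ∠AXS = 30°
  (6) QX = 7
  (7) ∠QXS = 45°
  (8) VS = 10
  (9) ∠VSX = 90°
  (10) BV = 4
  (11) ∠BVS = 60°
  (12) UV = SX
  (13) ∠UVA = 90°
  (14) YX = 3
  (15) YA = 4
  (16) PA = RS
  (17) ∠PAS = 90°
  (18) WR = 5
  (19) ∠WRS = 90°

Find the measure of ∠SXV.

Step 1: By the law of cosines on triangle XSV: XV² = 10² + 10² − 2·10·10·cos(90°) = 200, so XV = 10·√2.
Step 2: By the inverse law of cosines on triangle SXV: cos(∠SXV) = (10² + (10·√2)² − 10²) / (2·10·10·√2) = 200/282.84 = 0.7071, so ∠SXV = 45°.

Therefore, the measure of angle ∠SXV = 45°.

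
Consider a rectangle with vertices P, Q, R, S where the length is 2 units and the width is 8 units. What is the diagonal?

Using the Pythagorean theorem:
d² = 2² + 8² = 4 + 64 = 68
d = sqrt(68) = 2*sqrt(17)

2*sqrt(17)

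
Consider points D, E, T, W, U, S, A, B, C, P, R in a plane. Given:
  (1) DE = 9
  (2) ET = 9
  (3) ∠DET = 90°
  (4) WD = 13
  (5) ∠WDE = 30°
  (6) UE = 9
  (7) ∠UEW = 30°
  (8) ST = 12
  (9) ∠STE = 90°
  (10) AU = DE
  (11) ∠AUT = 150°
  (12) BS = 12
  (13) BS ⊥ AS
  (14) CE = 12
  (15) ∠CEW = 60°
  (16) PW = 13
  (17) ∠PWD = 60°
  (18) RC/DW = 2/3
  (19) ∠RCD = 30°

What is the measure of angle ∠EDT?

Step 1: By the law of cosines on triangle DET: DT² = 9² + 9² − 2·9·9·cos(90°) = 162, so DT = 9·√2.
Step 2: By the inverse law of cosines on triangle EDT: cos(∠EDT) = (9² + (9·√2)² − 9²) / (2·9·9·√2) = 162/229.1 = 0.7071, so ∠EDT = 45°.

Therefore, the measure of angle ∠EDT = 45°.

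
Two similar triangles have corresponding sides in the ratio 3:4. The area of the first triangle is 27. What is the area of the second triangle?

The ratio of areas of similar triangles = (side ratio)^2.
Side ratio = 3:4, so area ratio = 9:16.
Area of the second triangle / Area of the first triangle = 16/9
Area of the second triangle = 27 * 16/9 = 48

48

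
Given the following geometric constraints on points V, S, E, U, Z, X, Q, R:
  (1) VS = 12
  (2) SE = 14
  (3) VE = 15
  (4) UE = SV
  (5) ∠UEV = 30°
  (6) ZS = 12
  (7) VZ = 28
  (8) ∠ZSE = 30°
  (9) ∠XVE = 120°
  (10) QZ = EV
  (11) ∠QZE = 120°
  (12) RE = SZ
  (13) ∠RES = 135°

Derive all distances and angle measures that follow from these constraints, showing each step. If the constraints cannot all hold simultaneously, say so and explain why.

These constraints are not satisfiable: by the triangle inequality in triangle SVZ, (1) VS = 12 and (6) ZS = 12 force VZ ≤ 12 + 12 = 24, but (7) says VZ = 28. No planar figure meets all of them, so nothing further can be derived.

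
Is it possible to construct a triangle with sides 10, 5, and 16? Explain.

Check the triangle inequality: 10 + 5 = 15 ≤ 16.
Since the sum of two sides does not exceed the third, no triangle can be formed.

No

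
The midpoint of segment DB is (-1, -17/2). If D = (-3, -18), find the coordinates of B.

Using the midpoint formula: M = ((x1 + x2)/2, (y1 + y2)/2)
We know M = (-1, -17/2) and D = (-3, -18)
For x: -1 = (-3 + x2)/2, so x2 = 2*-1 - -3 = 1
For y: -17/2 = (-18 + y2)/2, so y2 = 2*-17/2 - -18 = 1
B = (1, 1)

(1, 1)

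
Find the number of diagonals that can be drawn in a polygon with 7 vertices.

The number of diagonals in an n-gon is n(n - 3)/2.
For n = 7: 7(7 - 3)/2 = 7 × 4 / 2 = 14.

14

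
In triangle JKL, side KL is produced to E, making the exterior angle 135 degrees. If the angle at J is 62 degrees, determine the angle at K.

angle K = 135 - 62 = 73 degrees (exterior angle theorem).

73 degrees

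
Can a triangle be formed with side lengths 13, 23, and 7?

No.
The triangle inequality is violated: 13 + 7 = 20 ≤ 23.
These lengths cannot form a triangle.

No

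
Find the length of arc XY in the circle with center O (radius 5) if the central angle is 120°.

The full circumference is 2πr = 2π(5) = 10*pi.
The arc spans 120° out of 360°, which is a fraction of 1/3.
Arc length = 10*pi × 1/3 = 10*pi/3.

10*pi/3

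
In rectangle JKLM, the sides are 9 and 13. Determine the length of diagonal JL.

A rectangle's diagonal splits it into two right triangles, with the diagonal as the hypotenuse.
By the Pythagorean theorem, d^2 = 9^2 + 13^2 = 250.
Therefore d = sqrt(250) = 5*sqrt(10).

5*sqrt(10)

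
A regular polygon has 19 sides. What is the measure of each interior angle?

Each interior angle of a regular n-gon is (n - 2) * 180 / n.
For n = 19: (19 - 2) * 180 / 19 = 3060/19 = 3060/19 degrees.

3060/19 degrees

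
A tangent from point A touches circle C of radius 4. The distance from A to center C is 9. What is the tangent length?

tangent = √(d² - r²) = √(9² - 4²) = √(81 - 16) = √65 = sqrt(65)

sqrt(65)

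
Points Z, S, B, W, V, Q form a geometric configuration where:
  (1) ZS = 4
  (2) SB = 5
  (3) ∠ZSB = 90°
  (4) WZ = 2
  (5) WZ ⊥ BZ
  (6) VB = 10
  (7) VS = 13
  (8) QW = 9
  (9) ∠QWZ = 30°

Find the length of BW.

Step 1: By the law of cosines on triangle ZSB: ZB² = 4² + 5² − 2·4·5·cos(90°) = 41, so ZB = √41.
Step 2: By the law of cosines on triangle BZW: BW² = √41² + 2² − 2·√41·2·cos(90°) = 45, so BW = 3·√5.

Therefore, the length of BW = 3·√5.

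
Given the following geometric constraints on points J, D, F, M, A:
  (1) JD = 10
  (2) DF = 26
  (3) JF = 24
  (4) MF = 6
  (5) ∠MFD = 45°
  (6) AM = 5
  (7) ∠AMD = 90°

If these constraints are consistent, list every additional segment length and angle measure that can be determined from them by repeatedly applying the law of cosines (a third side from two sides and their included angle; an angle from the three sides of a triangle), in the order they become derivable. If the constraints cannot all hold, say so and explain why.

The constraints are consistent. Derivable facts, in order:
After 1 step:
- DM ≈ 22.17
- ∠DFJ = 22.62°
- ∠DJF = 90°
- ∠FDJ = 67.38°
After 2 steps:
- DA ≈ 22.72
- ∠DMF = 123.97°
- ∠FDM = 11.03°
After 3 steps:
- ∠ADM = 12.71°
- ∠DAM = 77.29°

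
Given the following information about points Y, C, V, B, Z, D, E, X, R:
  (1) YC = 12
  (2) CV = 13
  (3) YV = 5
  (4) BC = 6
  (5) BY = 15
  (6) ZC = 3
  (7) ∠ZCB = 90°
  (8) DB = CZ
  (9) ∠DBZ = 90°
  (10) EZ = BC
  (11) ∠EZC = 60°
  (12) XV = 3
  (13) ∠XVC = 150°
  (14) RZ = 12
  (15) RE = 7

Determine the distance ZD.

From the given relations: DB = CZ = 3.
Step 1: By the law of cosines on triangle ZCB: ZB² = 3² + 6² − 2·3·6·cos(90°) = 45, so ZB = 3·√5.
Step 2: By the law of cosines on triangle ZBD: ZD² = (3·√5)² + 3² − 2·3·√5·3·cos(90°) = 54, so ZD = 3·√6.

Therefore, the length of ZD = 3·√6.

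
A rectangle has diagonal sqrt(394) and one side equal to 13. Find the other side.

Using the Pythagorean theorem: d^2 = a^2 + b^2
b^2 = d^2 - a^2
b^2 = 394 - 169
b^2 = 225
b = sqrt(225) = 15

15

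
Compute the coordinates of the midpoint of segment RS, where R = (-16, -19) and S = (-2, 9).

The midpoint is the point halfway along the segment.
Move half the horizontal distance: -16 + (-2 - -16)/2 = -16 + 14/2 = -9
Move half the vertical distance: -19 + (9 - -19)/2 = -19 + 28/2 = -5
Midpoint = (-9, -5)

(-9, -5)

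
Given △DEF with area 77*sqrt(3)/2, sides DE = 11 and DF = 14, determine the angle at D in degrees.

Area = (1/2) * a * b * sin(C)
sin(C) = 2 * Area / (a * b)
sin(C) = 2 * 77*sqrt(3)/2 / (11 * 14)
sin(C) = sqrt(3)/2
C = arcsin(sqrt(3)/2) = 60°
Since sin(180° - C) = sin(C), the obtuse angle 120° gives the same area, so C = 60° or C = 120°.

60° or 120°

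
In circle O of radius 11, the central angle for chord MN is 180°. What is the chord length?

Chord length = 2r sin(θ/2)
= 2 × 11 × sin(180°/2)
= 2 × 11 × sin(90°)
= 22

22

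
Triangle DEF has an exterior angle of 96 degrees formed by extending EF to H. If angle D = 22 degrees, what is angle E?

angle E = 96 - 22 = 74 degrees (exterior angle theorem).

74 degrees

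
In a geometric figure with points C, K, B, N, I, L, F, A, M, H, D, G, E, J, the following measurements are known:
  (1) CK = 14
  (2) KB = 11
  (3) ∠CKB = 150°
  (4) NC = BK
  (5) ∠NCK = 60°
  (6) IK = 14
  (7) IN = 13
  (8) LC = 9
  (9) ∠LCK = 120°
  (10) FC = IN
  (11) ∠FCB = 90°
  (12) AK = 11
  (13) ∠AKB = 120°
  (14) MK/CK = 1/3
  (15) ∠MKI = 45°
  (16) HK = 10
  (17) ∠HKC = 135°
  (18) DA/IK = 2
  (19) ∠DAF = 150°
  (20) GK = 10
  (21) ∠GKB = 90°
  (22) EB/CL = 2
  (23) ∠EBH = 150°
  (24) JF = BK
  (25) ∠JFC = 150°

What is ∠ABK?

Step 1: By the law of cosines on triangle BKA: BA² = 11² + 11² − 2·11·11·cos(120°) = 363, so BA = 11·√3.
Step 2: By the inverse law of cosines on triangle ABK: cos(∠ABK) = ((11·√3)² + 11² − 11²) / (2·11·√3·11) = 363/419.16 = 0.866, so ∠ABK = 30°.

Therefore, the measure of angle ∠ABK = 30°.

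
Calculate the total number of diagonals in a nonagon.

Total line segments between 9 vertices = C(9,2) = 36.
Subtract the 9 sides: 36 - 9 = 27 diagonals.

27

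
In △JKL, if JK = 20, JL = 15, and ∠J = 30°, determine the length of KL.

When two sides and the included angle are known, the law of cosines gives the third side.
c^2 = a^2 + b^2 - 2ab cos(C) generalizes the Pythagorean theorem to non-right triangles.
Here: KL^2 = 400 + 225 - 600*(sqrt(3)/2) = 625 - 300*sqrt(3)
KL = 5*sqrt(25 - 12*sqrt(3))

5*sqrt(25 - 12*sqrt(3))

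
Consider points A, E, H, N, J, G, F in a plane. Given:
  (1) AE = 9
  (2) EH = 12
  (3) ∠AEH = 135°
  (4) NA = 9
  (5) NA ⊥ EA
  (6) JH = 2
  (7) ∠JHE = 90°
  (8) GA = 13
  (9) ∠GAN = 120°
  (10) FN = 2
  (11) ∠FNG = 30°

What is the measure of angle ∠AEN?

Step 1: By the law of cosines on triangle EAN: EN² = 9² + 9² − 2·9·9·cos(90°) = 162, so EN = 9·√2.
Step 2: By the inverse law of cosines on triangle AEN: cos(∠AEN) = (9² + (9·√2)² − 9²) / (2·9·9·√2) = 162/229.1 = 0.7071, so ∠AEN = 45°.

Therefore, the measure of angle ∠AEN = 45°.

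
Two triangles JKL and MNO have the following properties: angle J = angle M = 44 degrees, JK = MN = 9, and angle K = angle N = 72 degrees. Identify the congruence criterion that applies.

Consider the given information: angle J = angle M = 44 degrees, JK = MN = 9, and angle K = angle N = 72 degrees
This is not SSS or AAS: SSS requires all three pairs of sides, but we don't have that. AAS requires two angles and a non-included side.
The correct criterion is ASA. Two pairs of corresponding angles and the included side are equal (Angle-Side-Angle).

ASA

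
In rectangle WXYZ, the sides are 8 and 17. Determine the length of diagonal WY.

A rectangle's diagonal splits it into two right triangles, with the diagonal as the hypotenuse.
By the Pythagorean theorem, d^2 = 8^2 + 17^2 = 353.
Therefore d = sqrt(353).

sqrt(353)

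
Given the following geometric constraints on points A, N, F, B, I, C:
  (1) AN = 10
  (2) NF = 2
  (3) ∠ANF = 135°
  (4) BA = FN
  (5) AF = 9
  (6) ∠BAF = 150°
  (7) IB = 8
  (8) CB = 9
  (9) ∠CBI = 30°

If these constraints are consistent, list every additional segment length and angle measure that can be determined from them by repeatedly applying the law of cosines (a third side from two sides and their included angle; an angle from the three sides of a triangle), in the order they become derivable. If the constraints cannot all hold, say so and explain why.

These constraints are not satisfiable: (1), (2) and (3) already determine AF: by the law of cosines AF² = 10² + 2² − 2·10·2·cos(135°) = 132.28, so AF ≈ 11.5, which contradicts (5) AF = 9. No planar figure meets all of them, so nothing further can be derived.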